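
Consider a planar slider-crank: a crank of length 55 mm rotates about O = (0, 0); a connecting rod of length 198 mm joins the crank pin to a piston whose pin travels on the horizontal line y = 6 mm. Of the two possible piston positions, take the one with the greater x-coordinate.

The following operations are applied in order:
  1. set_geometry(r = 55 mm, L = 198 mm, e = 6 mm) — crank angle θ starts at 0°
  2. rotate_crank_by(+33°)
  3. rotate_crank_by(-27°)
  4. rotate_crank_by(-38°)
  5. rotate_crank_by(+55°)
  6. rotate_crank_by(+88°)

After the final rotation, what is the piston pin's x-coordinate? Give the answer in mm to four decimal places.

173.0270

set_geometry: r = 55 mm, L = 198 mm, e = 6 mm; θ ← 0°
rotate_crank_by(+33°): θ ← 0° +33° = 33°
rotate_crank_by(-27°): θ ← 33° -27° = 6°
rotate_crank_by(-38°): θ ← 6° -38° = -32°
rotate_crank_by(+55°): θ ← -32° +55° = 23°
rotate_crank_by(+88°): θ ← 23° +88° = 111°
crank pin P = (r cos θ, r sin θ) = (-19.710237, 51.346923)
h = r sin θ − e = 51.346923 − 6 = 45.346923
x = r cos θ + √(L² − h²) = -19.710237 + √(39204.0 − 2056.3435) = -19.710237 + 192.737273 = 173.027036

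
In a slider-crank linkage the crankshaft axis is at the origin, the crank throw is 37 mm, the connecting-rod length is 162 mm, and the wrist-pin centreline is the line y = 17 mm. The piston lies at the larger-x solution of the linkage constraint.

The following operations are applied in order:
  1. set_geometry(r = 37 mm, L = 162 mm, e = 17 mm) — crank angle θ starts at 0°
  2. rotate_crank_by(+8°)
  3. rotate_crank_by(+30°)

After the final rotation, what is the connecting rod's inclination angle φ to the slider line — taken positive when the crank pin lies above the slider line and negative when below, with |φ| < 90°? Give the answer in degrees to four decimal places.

2.0445

set_geometry: r = 37 mm, L = 162 mm, e = 17 mm; θ ← 0°
rotate_crank_by(+8°): θ ← 0° +8° = 8°
rotate_crank_by(+30°): θ ← 8° +30° = 38°
crank pin P = (r cos θ, r sin θ) = (29.156398, 22.779475)
h = r sin θ − e = 22.779475 − 17 = 5.779475
sin φ = h / L = 5.779475 / 162 = 0.03567577
φ = arcsin(0.03567577) = 2.044505°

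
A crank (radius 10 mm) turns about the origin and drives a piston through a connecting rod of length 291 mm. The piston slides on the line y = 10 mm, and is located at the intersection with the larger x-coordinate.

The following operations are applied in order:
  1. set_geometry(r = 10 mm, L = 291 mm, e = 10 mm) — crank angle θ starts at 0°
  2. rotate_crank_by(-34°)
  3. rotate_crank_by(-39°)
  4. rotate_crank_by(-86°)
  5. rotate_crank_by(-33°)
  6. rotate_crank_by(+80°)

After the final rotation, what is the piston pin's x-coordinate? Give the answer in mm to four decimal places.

286.6151

set_geometry: r = 10 mm, L = 291 mm, e = 10 mm; θ ← 0°
rotate_crank_by(-34°): θ ← 0° -34° = -34°
rotate_crank_by(-39°): θ ← -34° -39° = -73°
rotate_crank_by(-86°): θ ← -73° -86° = -159°
rotate_crank_by(-33°): θ ← -159° -33° = -192°
rotate_crank_by(+80°): θ ← -192° +80° = -112°
crank pin P = (r cos θ, r sin θ) = (-3.746066, -9.271839)
h = r sin θ − e = -9.271839 − 10 = -19.271839
x = r cos θ + √(L² − h²) = -3.746066 + √(84681.0 − 371.4038) = -3.746066 + 290.361148 = 286.615082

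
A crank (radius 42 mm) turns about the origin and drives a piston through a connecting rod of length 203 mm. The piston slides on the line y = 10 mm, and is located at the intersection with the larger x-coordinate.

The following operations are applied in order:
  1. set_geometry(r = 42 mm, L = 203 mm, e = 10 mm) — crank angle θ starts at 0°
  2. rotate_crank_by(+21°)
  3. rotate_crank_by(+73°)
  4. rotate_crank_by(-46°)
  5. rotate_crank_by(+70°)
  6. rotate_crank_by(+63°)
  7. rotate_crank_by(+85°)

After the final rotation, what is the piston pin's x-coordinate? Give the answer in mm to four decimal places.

193.3242

set_geometry: r = 42 mm, L = 203 mm, e = 10 mm; θ ← 0°
rotate_crank_by(+21°): θ ← 0° +21° = 21°
rotate_crank_by(+73°): θ ← 21° +73° = 94°
rotate_crank_by(-46°): θ ← 94° -46° = 48°
rotate_crank_by(+70°): θ ← 48° +70° = 118°
rotate_crank_by(+63°): θ ← 118° +63° = 181°
rotate_crank_by(+85°): θ ← 181° +85° = 266°
crank pin P = (r cos θ, r sin θ) = (-2.929772, -41.897690)
h = r sin θ − e = -41.897690 − 10 = -51.897690
x = r cos θ + √(L² − h²) = -2.929772 + √(41209.0 − 2693.3702) = -2.929772 + 196.253993 = 193.324221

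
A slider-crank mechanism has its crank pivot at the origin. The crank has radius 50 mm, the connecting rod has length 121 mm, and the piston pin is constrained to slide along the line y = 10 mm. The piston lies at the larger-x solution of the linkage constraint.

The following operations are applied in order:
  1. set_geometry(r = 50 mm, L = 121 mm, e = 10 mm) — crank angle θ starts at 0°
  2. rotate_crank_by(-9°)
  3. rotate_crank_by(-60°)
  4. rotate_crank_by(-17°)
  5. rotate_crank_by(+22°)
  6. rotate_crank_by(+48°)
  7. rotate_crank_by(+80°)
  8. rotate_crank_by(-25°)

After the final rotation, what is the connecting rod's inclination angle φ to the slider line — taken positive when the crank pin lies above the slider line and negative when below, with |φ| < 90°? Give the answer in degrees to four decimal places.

set_geometry: r = 50 mm, L = 121 mm, e = 10 mm; θ ← 0°
rotate_crank_by(-9°): θ ← 0° -9° = -9°
rotate_crank_by(-60°): θ ← -9° -60° = -69°
rotate_crank_by(-17°): θ ← -69° -17° = -86°
rotate_crank_by(+22°): θ ← -86° +22° = -64°
rotate_crank_by(+48°): θ ← -64° +48° = -16°
rotate_crank_by(+80°): θ ← -16° +80° = 64°
rotate_crank_by(-25°): θ ← 64° -25° = 39°
crank pin P = (r cos θ, r sin θ) = (38.857298, 31.466020)
h = r sin θ − e = 31.466020 − 10 = 21.466020
sin φ = h / L = 21.466020 / 121 = 0.17740512
φ = arcsin(0.17740512) = 10.218652°

10.2187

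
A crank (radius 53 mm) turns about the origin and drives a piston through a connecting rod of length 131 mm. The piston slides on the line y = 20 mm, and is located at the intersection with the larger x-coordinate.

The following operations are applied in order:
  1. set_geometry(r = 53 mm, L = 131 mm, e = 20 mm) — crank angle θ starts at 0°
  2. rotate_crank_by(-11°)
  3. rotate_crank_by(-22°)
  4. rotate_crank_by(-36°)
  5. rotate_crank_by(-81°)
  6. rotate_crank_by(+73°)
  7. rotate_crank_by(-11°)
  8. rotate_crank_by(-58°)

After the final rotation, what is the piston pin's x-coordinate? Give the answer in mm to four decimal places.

77.2928

set_geometry: r = 53 mm, L = 131 mm, e = 20 mm; θ ← 0°
rotate_crank_by(-11°): θ ← 0° -11° = -11°
rotate_crank_by(-22°): θ ← -11° -22° = -33°
rotate_crank_by(-36°): θ ← -33° -36° = -69°
rotate_crank_by(-81°): θ ← -69° -81° = -150°
rotate_crank_by(+73°): θ ← -150° +73° = -77°
rotate_crank_by(-11°): θ ← -77° -11° = -88°
rotate_crank_by(-58°): θ ← -88° -58° = -146°
crank pin P = (r cos θ, r sin θ) = (-43.938991, -29.637224)
h = r sin θ − e = -29.637224 − 20 = -49.637224
x = r cos θ + √(L² − h²) = -43.938991 + √(17161.0 − 2463.8540) = -43.938991 + 121.231786 = 77.292795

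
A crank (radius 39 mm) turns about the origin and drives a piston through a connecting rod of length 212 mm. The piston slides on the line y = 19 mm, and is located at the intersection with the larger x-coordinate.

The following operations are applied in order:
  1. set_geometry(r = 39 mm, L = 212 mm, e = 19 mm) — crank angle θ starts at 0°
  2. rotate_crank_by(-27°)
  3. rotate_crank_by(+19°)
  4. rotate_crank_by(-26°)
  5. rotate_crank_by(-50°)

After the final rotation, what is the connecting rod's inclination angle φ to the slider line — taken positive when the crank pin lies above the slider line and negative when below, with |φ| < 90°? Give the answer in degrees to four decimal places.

-15.8177

set_geometry: r = 39 mm, L = 212 mm, e = 19 mm; θ ← 0°
rotate_crank_by(-27°): θ ← 0° -27° = -27°
rotate_crank_by(+19°): θ ← -27° +19° = -8°
rotate_crank_by(-26°): θ ← -8° -26° = -34°
rotate_crank_by(-50°): θ ← -34° -50° = -84°
crank pin P = (r cos θ, r sin θ) = (4.076610, -38.786354)
h = r sin θ − e = -38.786354 − 19 = -57.786354
sin φ = h / L = -57.786354 / 212 = -0.27257714
φ = arcsin(-0.27257714) = -15.817679°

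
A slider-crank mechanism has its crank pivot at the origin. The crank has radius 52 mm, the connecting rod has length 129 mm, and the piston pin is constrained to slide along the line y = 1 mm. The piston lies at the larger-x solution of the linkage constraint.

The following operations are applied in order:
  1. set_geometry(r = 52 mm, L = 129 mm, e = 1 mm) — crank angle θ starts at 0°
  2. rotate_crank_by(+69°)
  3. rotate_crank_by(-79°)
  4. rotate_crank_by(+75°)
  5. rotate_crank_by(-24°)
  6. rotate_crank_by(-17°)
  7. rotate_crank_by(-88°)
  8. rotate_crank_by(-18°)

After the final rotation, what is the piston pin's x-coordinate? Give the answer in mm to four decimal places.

set_geometry: r = 52 mm, L = 129 mm, e = 1 mm; θ ← 0°
rotate_crank_by(+69°): θ ← 0° +69° = 69°
rotate_crank_by(-79°): θ ← 69° -79° = -10°
rotate_crank_by(+75°): θ ← -10° +75° = 65°
rotate_crank_by(-24°): θ ← 65° -24° = 41°
rotate_crank_by(-17°): θ ← 41° -17° = 24°
rotate_crank_by(-88°): θ ← 24° -88° = -64°
rotate_crank_by(-18°): θ ← -64° -18° = -82°
crank pin P = (r cos θ, r sin θ) = (7.237001, -51.493940)
h = r sin θ − e = -51.493940 − 1 = -52.493940
x = r cos θ + √(L² − h²) = 7.237001 + √(16641.0 − 2755.6137) = 7.237001 + 117.836269 = 125.073270

125.0733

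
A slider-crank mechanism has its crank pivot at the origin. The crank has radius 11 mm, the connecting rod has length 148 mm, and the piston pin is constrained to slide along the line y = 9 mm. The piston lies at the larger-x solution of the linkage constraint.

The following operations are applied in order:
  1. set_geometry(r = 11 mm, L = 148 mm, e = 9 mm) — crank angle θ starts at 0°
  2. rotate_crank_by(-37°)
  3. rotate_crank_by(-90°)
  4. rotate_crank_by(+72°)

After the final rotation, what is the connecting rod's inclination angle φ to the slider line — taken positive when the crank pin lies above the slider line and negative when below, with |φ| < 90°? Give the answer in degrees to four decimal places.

set_geometry: r = 11 mm, L = 148 mm, e = 9 mm; θ ← 0°
rotate_crank_by(-37°): θ ← 0° -37° = -37°
rotate_crank_by(-90°): θ ← -37° -90° = -127°
rotate_crank_by(+72°): θ ← -127° +72° = -55°
crank pin P = (r cos θ, r sin θ) = (6.309341, -9.010672)
h = r sin θ − e = -9.010672 − 9 = -18.010672
sin φ = h / L = -18.010672 / 148 = -0.12169373
φ = arcsin(-0.12169373) = -6.989863°

-6.9899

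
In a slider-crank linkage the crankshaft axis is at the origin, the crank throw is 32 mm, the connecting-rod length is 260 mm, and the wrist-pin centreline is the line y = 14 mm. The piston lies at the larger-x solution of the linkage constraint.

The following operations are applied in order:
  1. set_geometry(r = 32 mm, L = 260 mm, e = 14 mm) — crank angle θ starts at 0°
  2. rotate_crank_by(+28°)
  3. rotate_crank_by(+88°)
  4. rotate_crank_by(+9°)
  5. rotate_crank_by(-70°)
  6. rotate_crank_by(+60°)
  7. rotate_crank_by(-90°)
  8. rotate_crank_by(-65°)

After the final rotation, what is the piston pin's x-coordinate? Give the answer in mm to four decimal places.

set_geometry: r = 32 mm, L = 260 mm, e = 14 mm; θ ← 0°
rotate_crank_by(+28°): θ ← 0° +28° = 28°
rotate_crank_by(+88°): θ ← 28° +88° = 116°
rotate_crank_by(+9°): θ ← 116° +9° = 125°
rotate_crank_by(-70°): θ ← 125° -70° = 55°
rotate_crank_by(+60°): θ ← 55° +60° = 115°
rotate_crank_by(-90°): θ ← 115° -90° = 25°
rotate_crank_by(-65°): θ ← 25° -65° = -40°
crank pin P = (r cos θ, r sin θ) = (24.513422, -20.569204)
h = r sin θ − e = -20.569204 − 14 = -34.569204
x = r cos θ + √(L² − h²) = 24.513422 + √(67600.0 − 1195.0298) = 24.513422 + 257.691618 = 282.205041

282.2050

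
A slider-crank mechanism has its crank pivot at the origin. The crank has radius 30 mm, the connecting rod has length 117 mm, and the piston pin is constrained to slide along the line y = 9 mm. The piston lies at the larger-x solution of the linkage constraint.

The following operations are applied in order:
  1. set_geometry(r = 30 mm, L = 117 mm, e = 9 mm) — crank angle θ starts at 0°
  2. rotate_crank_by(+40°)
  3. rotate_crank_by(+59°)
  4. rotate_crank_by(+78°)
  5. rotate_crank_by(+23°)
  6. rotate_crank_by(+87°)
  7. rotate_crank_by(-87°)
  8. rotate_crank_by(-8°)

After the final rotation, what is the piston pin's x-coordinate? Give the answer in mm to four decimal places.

set_geometry: r = 30 mm, L = 117 mm, e = 9 mm; θ ← 0°
rotate_crank_by(+40°): θ ← 0° +40° = 40°
rotate_crank_by(+59°): θ ← 40° +59° = 99°
rotate_crank_by(+78°): θ ← 99° +78° = 177°
rotate_crank_by(+23°): θ ← 177° +23° = 200°
rotate_crank_by(+87°): θ ← 200° +87° = 287°
rotate_crank_by(-87°): θ ← 287° -87° = 200°
rotate_crank_by(-8°): θ ← 200° -8° = 192°
crank pin P = (r cos θ, r sin θ) = (-29.344428, -6.237351)
h = r sin θ − e = -6.237351 − 9 = -15.237351
x = r cos θ + √(L² − h²) = -29.344428 + √(13689.0 − 232.1769) = -29.344428 + 116.003548 = 86.659120

86.6591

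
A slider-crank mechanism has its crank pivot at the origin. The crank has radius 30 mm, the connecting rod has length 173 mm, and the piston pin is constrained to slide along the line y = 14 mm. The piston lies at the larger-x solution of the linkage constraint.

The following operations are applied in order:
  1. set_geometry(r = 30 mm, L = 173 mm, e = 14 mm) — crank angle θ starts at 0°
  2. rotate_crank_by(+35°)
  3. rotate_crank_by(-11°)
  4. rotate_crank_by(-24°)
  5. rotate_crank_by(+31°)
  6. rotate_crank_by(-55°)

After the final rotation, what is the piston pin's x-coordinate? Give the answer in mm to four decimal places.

198.4106

set_geometry: r = 30 mm, L = 173 mm, e = 14 mm; θ ← 0°
rotate_crank_by(+35°): θ ← 0° +35° = 35°
rotate_crank_by(-11°): θ ← 35° -11° = 24°
rotate_crank_by(-24°): θ ← 24° -24° = 0°
rotate_crank_by(+31°): θ ← 0° +31° = 31°
rotate_crank_by(-55°): θ ← 31° -55° = -24°
crank pin P = (r cos θ, r sin θ) = (27.406364, -12.202099)
h = r sin θ − e = -12.202099 − 14 = -26.202099
x = r cos θ + √(L² − h²) = 27.406364 + √(29929.0 − 686.5500) = 27.406364 + 171.004240 = 198.410603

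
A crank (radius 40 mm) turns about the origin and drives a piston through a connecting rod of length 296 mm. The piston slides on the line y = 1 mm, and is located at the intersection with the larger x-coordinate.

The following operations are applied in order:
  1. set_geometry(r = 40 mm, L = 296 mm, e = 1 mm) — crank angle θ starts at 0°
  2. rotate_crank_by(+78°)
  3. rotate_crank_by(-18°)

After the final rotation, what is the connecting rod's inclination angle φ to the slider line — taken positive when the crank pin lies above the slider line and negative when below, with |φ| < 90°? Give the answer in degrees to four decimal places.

6.5259

set_geometry: r = 40 mm, L = 296 mm, e = 1 mm; θ ← 0°
rotate_crank_by(+78°): θ ← 0° +78° = 78°
rotate_crank_by(-18°): θ ← 78° -18° = 60°
crank pin P = (r cos θ, r sin θ) = (20.000000, 34.641016)
h = r sin θ − e = 34.641016 − 1 = 33.641016
sin φ = h / L = 33.641016 / 296 = 0.11365208
φ = arcsin(0.11365208) = 6.525885°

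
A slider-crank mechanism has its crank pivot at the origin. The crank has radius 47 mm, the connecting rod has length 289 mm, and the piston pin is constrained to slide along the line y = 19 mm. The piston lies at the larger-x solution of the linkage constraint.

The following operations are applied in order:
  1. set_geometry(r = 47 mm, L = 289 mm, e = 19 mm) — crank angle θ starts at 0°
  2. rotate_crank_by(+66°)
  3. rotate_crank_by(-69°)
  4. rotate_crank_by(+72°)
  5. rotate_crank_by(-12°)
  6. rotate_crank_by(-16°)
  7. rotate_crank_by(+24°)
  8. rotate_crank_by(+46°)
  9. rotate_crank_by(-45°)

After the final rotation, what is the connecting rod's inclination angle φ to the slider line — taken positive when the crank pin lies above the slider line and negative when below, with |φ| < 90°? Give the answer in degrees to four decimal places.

4.7510

set_geometry: r = 47 mm, L = 289 mm, e = 19 mm; θ ← 0°
rotate_crank_by(+66°): θ ← 0° +66° = 66°
rotate_crank_by(-69°): θ ← 66° -69° = -3°
rotate_crank_by(+72°): θ ← -3° +72° = 69°
rotate_crank_by(-12°): θ ← 69° -12° = 57°
rotate_crank_by(-16°): θ ← 57° -16° = 41°
rotate_crank_by(+24°): θ ← 41° +24° = 65°
rotate_crank_by(+46°): θ ← 65° +46° = 111°
rotate_crank_by(-45°): θ ← 111° -45° = 66°
crank pin P = (r cos θ, r sin θ) = (19.116622, 42.936637)
h = r sin θ − e = 42.936637 − 19 = 23.936637
sin φ = h / L = 23.936637 / 289 = 0.08282573
φ = arcsin(0.08282573) = 4.751008°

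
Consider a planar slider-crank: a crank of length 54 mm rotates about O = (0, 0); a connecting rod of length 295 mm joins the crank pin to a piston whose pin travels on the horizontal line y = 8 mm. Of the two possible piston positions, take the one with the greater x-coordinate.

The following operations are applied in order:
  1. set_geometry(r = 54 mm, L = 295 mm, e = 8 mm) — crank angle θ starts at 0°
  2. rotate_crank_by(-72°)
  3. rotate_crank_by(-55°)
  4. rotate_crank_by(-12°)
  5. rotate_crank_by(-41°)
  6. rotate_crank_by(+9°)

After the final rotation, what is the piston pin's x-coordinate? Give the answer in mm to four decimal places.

241.2060

set_geometry: r = 54 mm, L = 295 mm, e = 8 mm; θ ← 0°
rotate_crank_by(-72°): θ ← 0° -72° = -72°
rotate_crank_by(-55°): θ ← -72° -55° = -127°
rotate_crank_by(-12°): θ ← -127° -12° = -139°
rotate_crank_by(-41°): θ ← -139° -41° = -180°
rotate_crank_by(+9°): θ ← -180° +9° = -171°
crank pin P = (r cos θ, r sin θ) = (-53.335170, -8.447461)
h = r sin θ − e = -8.447461 − 8 = -16.447461
x = r cos θ + √(L² − h²) = -53.335170 + √(87025.0 − 270.5190) = -53.335170 + 294.541136 = 241.205966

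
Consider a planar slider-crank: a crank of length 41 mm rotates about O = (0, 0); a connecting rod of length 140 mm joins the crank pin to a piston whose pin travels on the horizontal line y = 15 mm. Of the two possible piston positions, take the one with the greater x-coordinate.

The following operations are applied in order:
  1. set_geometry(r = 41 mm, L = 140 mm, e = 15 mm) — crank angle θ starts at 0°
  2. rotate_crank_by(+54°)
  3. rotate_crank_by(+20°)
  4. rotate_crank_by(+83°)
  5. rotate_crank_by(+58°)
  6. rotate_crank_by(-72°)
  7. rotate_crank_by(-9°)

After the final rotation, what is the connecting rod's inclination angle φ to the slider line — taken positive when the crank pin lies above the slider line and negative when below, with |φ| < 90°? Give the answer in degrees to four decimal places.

5.9420

set_geometry: r = 41 mm, L = 140 mm, e = 15 mm; θ ← 0°
rotate_crank_by(+54°): θ ← 0° +54° = 54°
rotate_crank_by(+20°): θ ← 54° +20° = 74°
rotate_crank_by(+83°): θ ← 74° +83° = 157°
rotate_crank_by(+58°): θ ← 157° +58° = 215°
rotate_crank_by(-72°): θ ← 215° -72° = 143°
rotate_crank_by(-9°): θ ← 143° -9° = 134°
crank pin P = (r cos θ, r sin θ) = (-28.480993, 29.492932)
h = r sin θ − e = 29.492932 − 15 = 14.492932
sin φ = h / L = 14.492932 / 140 = 0.10352094
φ = arcsin(0.10352094) = 5.941958°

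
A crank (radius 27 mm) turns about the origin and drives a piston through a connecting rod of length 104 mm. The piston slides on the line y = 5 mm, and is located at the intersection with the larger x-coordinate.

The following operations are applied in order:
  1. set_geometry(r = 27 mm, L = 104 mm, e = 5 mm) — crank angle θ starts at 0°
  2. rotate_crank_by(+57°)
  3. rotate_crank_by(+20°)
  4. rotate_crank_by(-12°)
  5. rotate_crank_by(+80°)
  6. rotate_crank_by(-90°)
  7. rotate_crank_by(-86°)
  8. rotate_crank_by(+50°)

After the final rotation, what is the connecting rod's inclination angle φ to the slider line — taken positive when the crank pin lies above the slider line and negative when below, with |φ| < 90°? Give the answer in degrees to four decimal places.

set_geometry: r = 27 mm, L = 104 mm, e = 5 mm; θ ← 0°
rotate_crank_by(+57°): θ ← 0° +57° = 57°
rotate_crank_by(+20°): θ ← 57° +20° = 77°
rotate_crank_by(-12°): θ ← 77° -12° = 65°
rotate_crank_by(+80°): θ ← 65° +80° = 145°
rotate_crank_by(-90°): θ ← 145° -90° = 55°
rotate_crank_by(-86°): θ ← 55° -86° = -31°
rotate_crank_by(+50°): θ ← -31° +50° = 19°
crank pin P = (r cos θ, r sin θ) = (25.529002, 8.790340)
h = r sin θ − e = 8.790340 − 5 = 3.790340
sin φ = h / L = 3.790340 / 104 = 0.03644558
φ = arcsin(0.03644558) = 2.088640°

2.0886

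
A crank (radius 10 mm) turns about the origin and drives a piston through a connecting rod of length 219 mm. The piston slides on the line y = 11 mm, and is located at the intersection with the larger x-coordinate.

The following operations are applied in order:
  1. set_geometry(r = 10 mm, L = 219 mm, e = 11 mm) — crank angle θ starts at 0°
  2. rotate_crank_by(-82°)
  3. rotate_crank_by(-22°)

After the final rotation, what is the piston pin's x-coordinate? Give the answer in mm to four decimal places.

set_geometry: r = 10 mm, L = 219 mm, e = 11 mm; θ ← 0°
rotate_crank_by(-82°): θ ← 0° -82° = -82°
rotate_crank_by(-22°): θ ← -82° -22° = -104°
crank pin P = (r cos θ, r sin θ) = (-2.419219, -9.702957)
h = r sin θ − e = -9.702957 − 11 = -20.702957
x = r cos θ + √(L² − h²) = -2.419219 + √(47961.0 − 428.6124) = -2.419219 + 218.019237 = 215.600018

215.6000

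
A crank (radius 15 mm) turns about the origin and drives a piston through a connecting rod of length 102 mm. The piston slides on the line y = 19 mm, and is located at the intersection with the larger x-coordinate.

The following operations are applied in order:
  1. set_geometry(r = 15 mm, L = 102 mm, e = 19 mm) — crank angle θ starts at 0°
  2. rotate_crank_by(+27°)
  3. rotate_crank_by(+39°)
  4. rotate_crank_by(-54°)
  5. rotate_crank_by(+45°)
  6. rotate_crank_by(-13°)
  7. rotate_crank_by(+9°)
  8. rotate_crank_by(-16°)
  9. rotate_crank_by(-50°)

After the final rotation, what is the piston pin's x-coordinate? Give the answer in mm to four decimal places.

set_geometry: r = 15 mm, L = 102 mm, e = 19 mm; θ ← 0°
rotate_crank_by(+27°): θ ← 0° +27° = 27°
rotate_crank_by(+39°): θ ← 27° +39° = 66°
rotate_crank_by(-54°): θ ← 66° -54° = 12°
rotate_crank_by(+45°): θ ← 12° +45° = 57°
rotate_crank_by(-13°): θ ← 57° -13° = 44°
rotate_crank_by(+9°): θ ← 44° +9° = 53°
rotate_crank_by(-16°): θ ← 53° -16° = 37°
rotate_crank_by(-50°): θ ← 37° -50° = -13°
crank pin P = (r cos θ, r sin θ) = (14.615551, -3.374266)
h = r sin θ − e = -3.374266 − 19 = -22.374266
x = r cos θ + √(L² − h²) = 14.615551 + √(10404.0 − 500.6078) = 14.615551 + 99.515789 = 114.131340

114.1313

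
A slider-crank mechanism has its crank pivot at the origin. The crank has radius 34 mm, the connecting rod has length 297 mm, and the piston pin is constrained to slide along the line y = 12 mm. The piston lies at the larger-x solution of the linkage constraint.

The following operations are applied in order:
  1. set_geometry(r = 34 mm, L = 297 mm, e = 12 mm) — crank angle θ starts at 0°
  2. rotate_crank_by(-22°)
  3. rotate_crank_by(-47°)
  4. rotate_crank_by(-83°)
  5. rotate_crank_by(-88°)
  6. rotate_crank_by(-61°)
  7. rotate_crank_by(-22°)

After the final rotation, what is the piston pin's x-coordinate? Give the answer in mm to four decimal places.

324.0330

set_geometry: r = 34 mm, L = 297 mm, e = 12 mm; θ ← 0°
rotate_crank_by(-22°): θ ← 0° -22° = -22°
rotate_crank_by(-47°): θ ← -22° -47° = -69°
rotate_crank_by(-83°): θ ← -69° -83° = -152°
rotate_crank_by(-88°): θ ← -152° -88° = -240°
rotate_crank_by(-61°): θ ← -240° -61° = -301°
rotate_crank_by(-22°): θ ← -301° -22° = -323°
crank pin P = (r cos θ, r sin θ) = (27.153607, 20.461711)
h = r sin θ − e = 20.461711 − 12 = 8.461711
x = r cos θ + √(L² − h²) = 27.153607 + √(88209.0 − 71.6005) = 27.153607 + 296.879436 = 324.033043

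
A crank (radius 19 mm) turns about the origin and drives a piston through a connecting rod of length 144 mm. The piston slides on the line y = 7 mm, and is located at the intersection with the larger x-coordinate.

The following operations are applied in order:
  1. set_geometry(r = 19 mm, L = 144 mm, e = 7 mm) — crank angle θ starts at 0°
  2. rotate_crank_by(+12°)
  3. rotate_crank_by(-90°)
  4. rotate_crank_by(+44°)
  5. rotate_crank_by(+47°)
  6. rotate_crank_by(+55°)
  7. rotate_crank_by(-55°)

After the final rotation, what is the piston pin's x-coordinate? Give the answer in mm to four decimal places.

162.4872

set_geometry: r = 19 mm, L = 144 mm, e = 7 mm; θ ← 0°
rotate_crank_by(+12°): θ ← 0° +12° = 12°
rotate_crank_by(-90°): θ ← 12° -90° = -78°
rotate_crank_by(+44°): θ ← -78° +44° = -34°
rotate_crank_by(+47°): θ ← -34° +47° = 13°
rotate_crank_by(+55°): θ ← 13° +55° = 68°
rotate_crank_by(-55°): θ ← 68° -55° = 13°
crank pin P = (r cos θ, r sin θ) = (18.513031, 4.274070)
h = r sin θ − e = 4.274070 − 7 = -2.725930
x = r cos θ + √(L² − h²) = 18.513031 + √(20736.0 − 7.4307) = 18.513031 + 143.974197 = 162.487228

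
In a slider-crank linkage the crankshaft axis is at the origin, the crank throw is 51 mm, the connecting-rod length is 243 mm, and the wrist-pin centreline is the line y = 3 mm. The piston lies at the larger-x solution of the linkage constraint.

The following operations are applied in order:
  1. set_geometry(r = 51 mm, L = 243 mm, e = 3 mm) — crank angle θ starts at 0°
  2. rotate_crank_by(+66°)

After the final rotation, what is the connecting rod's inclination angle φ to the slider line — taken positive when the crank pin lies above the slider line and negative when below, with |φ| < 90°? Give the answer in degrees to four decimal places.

set_geometry: r = 51 mm, L = 243 mm, e = 3 mm; θ ← 0°
rotate_crank_by(+66°): θ ← 0° +66° = 66°
crank pin P = (r cos θ, r sin θ) = (20.743569, 46.590818)
h = r sin θ − e = 46.590818 − 3 = 43.590818
sin φ = h / L = 43.590818 / 243 = 0.17938608
φ = arcsin(0.17938608) = 10.334003°

10.3340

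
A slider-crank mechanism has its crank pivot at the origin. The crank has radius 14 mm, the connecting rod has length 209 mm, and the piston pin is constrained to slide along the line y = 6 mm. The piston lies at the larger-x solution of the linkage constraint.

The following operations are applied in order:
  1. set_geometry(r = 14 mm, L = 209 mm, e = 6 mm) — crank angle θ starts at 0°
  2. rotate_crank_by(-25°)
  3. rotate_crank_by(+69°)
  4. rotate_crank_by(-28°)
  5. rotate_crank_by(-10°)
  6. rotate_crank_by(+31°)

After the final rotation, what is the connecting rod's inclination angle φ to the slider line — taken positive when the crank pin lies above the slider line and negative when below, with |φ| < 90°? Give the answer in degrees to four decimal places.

set_geometry: r = 14 mm, L = 209 mm, e = 6 mm; θ ← 0°
rotate_crank_by(-25°): θ ← 0° -25° = -25°
rotate_crank_by(+69°): θ ← -25° +69° = 44°
rotate_crank_by(-28°): θ ← 44° -28° = 16°
rotate_crank_by(-10°): θ ← 16° -10° = 6°
rotate_crank_by(+31°): θ ← 6° +31° = 37°
crank pin P = (r cos θ, r sin θ) = (11.180897, 8.425410)
h = r sin θ − e = 8.425410 − 6 = 2.425410
sin φ = h / L = 2.425410 / 209 = 0.01160483
φ = arcsin(0.01160483) = 0.664923°

0.6649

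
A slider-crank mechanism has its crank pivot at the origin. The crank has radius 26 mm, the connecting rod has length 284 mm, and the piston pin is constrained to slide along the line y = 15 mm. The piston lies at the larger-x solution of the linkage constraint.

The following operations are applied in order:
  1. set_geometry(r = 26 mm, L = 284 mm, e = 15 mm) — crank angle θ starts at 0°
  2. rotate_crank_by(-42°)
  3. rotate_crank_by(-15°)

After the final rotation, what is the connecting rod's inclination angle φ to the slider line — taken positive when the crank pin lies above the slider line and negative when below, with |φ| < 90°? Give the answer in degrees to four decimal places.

-7.4463

set_geometry: r = 26 mm, L = 284 mm, e = 15 mm; θ ← 0°
rotate_crank_by(-42°): θ ← 0° -42° = -42°
rotate_crank_by(-15°): θ ← -42° -15° = -57°
crank pin P = (r cos θ, r sin θ) = (14.160615, -21.805435)
h = r sin θ − e = -21.805435 − 15 = -36.805435
sin φ = h / L = -36.805435 / 284 = -0.12959660
φ = arcsin(-0.12959660) = -7.446282°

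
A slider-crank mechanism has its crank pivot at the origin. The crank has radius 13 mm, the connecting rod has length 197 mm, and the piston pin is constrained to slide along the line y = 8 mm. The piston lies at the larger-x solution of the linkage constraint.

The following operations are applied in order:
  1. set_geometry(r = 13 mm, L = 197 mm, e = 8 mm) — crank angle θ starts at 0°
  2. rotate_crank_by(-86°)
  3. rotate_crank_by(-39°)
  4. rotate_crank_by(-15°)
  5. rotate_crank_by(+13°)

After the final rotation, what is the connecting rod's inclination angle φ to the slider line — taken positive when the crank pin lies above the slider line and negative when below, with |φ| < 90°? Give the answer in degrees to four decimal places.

-5.3541

set_geometry: r = 13 mm, L = 197 mm, e = 8 mm; θ ← 0°
rotate_crank_by(-86°): θ ← 0° -86° = -86°
rotate_crank_by(-39°): θ ← -86° -39° = -125°
rotate_crank_by(-15°): θ ← -125° -15° = -140°
rotate_crank_by(+13°): θ ← -140° +13° = -127°
crank pin P = (r cos θ, r sin θ) = (-7.823595, -10.382262)
h = r sin θ − e = -10.382262 − 8 = -18.382262
sin φ = h / L = -18.382262 / 197 = -0.09331097
φ = arcsin(-0.09331097) = -5.354114°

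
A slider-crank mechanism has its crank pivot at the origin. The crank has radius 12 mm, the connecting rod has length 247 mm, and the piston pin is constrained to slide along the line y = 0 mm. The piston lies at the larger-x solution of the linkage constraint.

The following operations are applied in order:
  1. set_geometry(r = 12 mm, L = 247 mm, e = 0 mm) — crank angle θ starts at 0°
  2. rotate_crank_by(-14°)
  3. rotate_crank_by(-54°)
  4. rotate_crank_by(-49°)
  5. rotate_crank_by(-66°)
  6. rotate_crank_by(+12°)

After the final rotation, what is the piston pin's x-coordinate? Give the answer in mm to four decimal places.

235.1406

set_geometry: r = 12 mm, L = 247 mm, e = 0 mm; θ ← 0°
rotate_crank_by(-14°): θ ← 0° -14° = -14°
rotate_crank_by(-54°): θ ← -14° -54° = -68°
rotate_crank_by(-49°): θ ← -68° -49° = -117°
rotate_crank_by(-66°): θ ← -117° -66° = -183°
rotate_crank_by(+12°): θ ← -183° +12° = -171°
crank pin P = (r cos θ, r sin θ) = (-11.852260, -1.877214)
h = r sin θ − e = -1.877214 − 0 = -1.877214
x = r cos θ + √(L² − h²) = -11.852260 + √(61009.0 − 3.5239) = -11.852260 + 246.992866 = 235.140606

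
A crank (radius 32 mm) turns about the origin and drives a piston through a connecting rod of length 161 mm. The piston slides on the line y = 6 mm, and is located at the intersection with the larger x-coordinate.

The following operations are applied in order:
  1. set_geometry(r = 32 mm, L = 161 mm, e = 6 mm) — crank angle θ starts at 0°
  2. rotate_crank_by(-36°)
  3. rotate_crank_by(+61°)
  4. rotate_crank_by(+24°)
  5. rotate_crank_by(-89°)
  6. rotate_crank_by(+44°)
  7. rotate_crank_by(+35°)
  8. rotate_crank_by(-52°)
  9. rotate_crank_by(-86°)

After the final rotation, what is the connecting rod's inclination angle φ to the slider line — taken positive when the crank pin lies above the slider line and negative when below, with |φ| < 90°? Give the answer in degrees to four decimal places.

set_geometry: r = 32 mm, L = 161 mm, e = 6 mm; θ ← 0°
rotate_crank_by(-36°): θ ← 0° -36° = -36°
rotate_crank_by(+61°): θ ← -36° +61° = 25°
rotate_crank_by(+24°): θ ← 25° +24° = 49°
rotate_crank_by(-89°): θ ← 49° -89° = -40°
rotate_crank_by(+44°): θ ← -40° +44° = 4°
rotate_crank_by(+35°): θ ← 4° +35° = 39°
rotate_crank_by(-52°): θ ← 39° -52° = -13°
rotate_crank_by(-86°): θ ← -13° -86° = -99°
crank pin P = (r cos θ, r sin θ) = (-5.005903, -31.606027)
h = r sin θ − e = -31.606027 − 6 = -37.606027
sin φ = h / L = -37.606027 / 161 = -0.23357781
φ = arcsin(-0.23357781) = -13.507804°

-13.5078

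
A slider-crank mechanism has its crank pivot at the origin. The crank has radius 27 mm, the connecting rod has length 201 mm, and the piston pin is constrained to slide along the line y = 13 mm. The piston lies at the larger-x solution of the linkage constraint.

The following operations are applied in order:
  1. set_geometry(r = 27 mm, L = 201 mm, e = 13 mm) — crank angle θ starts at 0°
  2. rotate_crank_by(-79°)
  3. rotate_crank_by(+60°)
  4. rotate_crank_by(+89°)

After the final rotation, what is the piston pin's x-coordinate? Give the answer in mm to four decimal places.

set_geometry: r = 27 mm, L = 201 mm, e = 13 mm; θ ← 0°
rotate_crank_by(-79°): θ ← 0° -79° = -79°
rotate_crank_by(+60°): θ ← -79° +60° = -19°
rotate_crank_by(+89°): θ ← -19° +89° = 70°
crank pin P = (r cos θ, r sin θ) = (9.234544, 25.371701)
h = r sin θ − e = 25.371701 − 13 = 12.371701
x = r cos θ + √(L² − h²) = 9.234544 + √(40401.0 − 153.0590) = 9.234544 + 200.618895 = 209.853439

209.8534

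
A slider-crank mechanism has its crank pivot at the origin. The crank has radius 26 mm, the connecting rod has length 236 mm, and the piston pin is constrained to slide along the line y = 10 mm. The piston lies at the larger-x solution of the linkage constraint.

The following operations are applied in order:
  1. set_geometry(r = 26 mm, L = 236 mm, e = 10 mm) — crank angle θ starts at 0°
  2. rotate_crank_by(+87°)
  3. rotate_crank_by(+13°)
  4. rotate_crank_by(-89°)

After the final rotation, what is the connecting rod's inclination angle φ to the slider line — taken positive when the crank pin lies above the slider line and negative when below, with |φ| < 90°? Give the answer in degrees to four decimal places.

set_geometry: r = 26 mm, L = 236 mm, e = 10 mm; θ ← 0°
rotate_crank_by(+87°): θ ← 0° +87° = 87°
rotate_crank_by(+13°): θ ← 87° +13° = 100°
rotate_crank_by(-89°): θ ← 100° -89° = 11°
crank pin P = (r cos θ, r sin θ) = (25.522307, 4.961034)
h = r sin θ − e = 4.961034 − 10 = -5.038966
sin φ = h / L = -5.038966 / 236 = -0.02135155
φ = arcsin(-0.02135155) = -1.223447°

-1.2234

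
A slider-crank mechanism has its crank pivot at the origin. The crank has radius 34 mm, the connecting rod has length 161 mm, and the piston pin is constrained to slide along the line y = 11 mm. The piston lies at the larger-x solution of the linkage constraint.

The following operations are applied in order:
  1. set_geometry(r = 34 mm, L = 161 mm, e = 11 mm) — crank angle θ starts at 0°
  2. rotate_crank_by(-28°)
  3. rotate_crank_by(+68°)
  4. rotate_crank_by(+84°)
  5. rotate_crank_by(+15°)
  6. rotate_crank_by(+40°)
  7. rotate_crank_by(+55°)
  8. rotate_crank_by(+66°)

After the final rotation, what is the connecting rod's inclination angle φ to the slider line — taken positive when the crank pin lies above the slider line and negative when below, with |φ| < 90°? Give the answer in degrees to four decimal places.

-14.5491

set_geometry: r = 34 mm, L = 161 mm, e = 11 mm; θ ← 0°
rotate_crank_by(-28°): θ ← 0° -28° = -28°
rotate_crank_by(+68°): θ ← -28° +68° = 40°
rotate_crank_by(+84°): θ ← 40° +84° = 124°
rotate_crank_by(+15°): θ ← 124° +15° = 139°
rotate_crank_by(+40°): θ ← 139° +40° = 179°
rotate_crank_by(+55°): θ ← 179° +55° = 234°
rotate_crank_by(+66°): θ ← 234° +66° = 300°
crank pin P = (r cos θ, r sin θ) = (17.000000, -29.444864)
h = r sin θ − e = -29.444864 − 11 = -40.444864
sin φ = h / L = -40.444864 / 161 = -0.25121033
φ = arcsin(-0.25121033) = -14.549145°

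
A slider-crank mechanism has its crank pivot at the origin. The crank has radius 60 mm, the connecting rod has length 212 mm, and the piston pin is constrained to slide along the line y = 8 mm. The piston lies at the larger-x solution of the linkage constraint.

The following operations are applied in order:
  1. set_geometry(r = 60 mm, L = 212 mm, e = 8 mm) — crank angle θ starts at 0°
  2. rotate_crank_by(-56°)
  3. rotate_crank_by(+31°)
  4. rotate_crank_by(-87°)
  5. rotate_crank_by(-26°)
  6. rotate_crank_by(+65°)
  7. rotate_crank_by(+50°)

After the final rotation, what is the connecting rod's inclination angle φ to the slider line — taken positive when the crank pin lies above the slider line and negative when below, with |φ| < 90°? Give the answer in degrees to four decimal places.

set_geometry: r = 60 mm, L = 212 mm, e = 8 mm; θ ← 0°
rotate_crank_by(-56°): θ ← 0° -56° = -56°
rotate_crank_by(+31°): θ ← -56° +31° = -25°
rotate_crank_by(-87°): θ ← -25° -87° = -112°
rotate_crank_by(-26°): θ ← -112° -26° = -138°
rotate_crank_by(+65°): θ ← -138° +65° = -73°
rotate_crank_by(+50°): θ ← -73° +50° = -23°
crank pin P = (r cos θ, r sin θ) = (55.230291, -23.443868)
h = r sin θ − e = -23.443868 − 8 = -31.443868
sin φ = h / L = -31.443868 / 212 = -0.14832013
φ = arcsin(-0.14832013) = -8.529588°

-8.5296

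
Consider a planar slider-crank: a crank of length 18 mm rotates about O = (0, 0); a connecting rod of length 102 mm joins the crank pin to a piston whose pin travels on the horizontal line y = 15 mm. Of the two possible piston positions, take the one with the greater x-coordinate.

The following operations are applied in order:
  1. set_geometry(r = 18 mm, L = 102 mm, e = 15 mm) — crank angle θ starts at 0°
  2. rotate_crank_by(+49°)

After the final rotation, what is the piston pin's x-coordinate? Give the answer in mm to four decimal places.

113.7992

set_geometry: r = 18 mm, L = 102 mm, e = 15 mm; θ ← 0°
rotate_crank_by(+49°): θ ← 0° +49° = 49°
crank pin P = (r cos θ, r sin θ) = (11.809063, 13.584772)
h = r sin θ − e = 13.584772 − 15 = -1.415228
x = r cos θ + √(L² − h²) = 11.809063 + √(10404.0 − 2.0029) = 11.809063 + 101.990182 = 113.799244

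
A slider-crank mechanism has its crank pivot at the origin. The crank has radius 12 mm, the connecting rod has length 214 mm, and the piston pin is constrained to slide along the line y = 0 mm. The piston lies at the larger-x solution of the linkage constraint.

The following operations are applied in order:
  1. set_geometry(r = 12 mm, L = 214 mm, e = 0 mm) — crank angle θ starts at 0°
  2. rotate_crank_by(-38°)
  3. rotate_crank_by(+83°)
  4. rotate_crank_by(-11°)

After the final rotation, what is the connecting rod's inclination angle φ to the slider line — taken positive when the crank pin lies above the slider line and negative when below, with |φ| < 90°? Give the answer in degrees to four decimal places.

set_geometry: r = 12 mm, L = 214 mm, e = 0 mm; θ ← 0°
rotate_crank_by(-38°): θ ← 0° -38° = -38°
rotate_crank_by(+83°): θ ← -38° +83° = 45°
rotate_crank_by(-11°): θ ← 45° -11° = 34°
crank pin P = (r cos θ, r sin θ) = (9.948451, 6.710315)
h = r sin θ − e = 6.710315 − 0 = 6.710315
sin φ = h / L = 6.710315 / 214 = 0.03135661
φ = arcsin(0.03135661) = 1.796896°

1.7969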